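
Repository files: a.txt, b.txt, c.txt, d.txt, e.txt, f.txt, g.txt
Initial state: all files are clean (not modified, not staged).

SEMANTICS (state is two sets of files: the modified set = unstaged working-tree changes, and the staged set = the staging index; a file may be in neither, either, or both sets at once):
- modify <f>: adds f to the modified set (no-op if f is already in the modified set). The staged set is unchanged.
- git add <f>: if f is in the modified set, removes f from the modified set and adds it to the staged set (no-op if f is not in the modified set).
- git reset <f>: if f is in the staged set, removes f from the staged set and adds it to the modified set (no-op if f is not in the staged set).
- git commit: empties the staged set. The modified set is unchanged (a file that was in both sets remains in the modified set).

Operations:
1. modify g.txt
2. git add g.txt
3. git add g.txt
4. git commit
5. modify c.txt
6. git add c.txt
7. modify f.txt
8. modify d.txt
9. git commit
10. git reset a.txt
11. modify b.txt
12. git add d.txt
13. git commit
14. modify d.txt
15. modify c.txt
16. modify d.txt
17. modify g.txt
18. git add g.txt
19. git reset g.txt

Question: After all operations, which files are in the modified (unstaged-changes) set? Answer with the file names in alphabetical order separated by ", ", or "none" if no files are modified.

After op 1 (modify g.txt): modified={g.txt} staged={none}
After op 2 (git add g.txt): modified={none} staged={g.txt}
After op 3 (git add g.txt): modified={none} staged={g.txt}
After op 4 (git commit): modified={none} staged={none}
After op 5 (modify c.txt): modified={c.txt} staged={none}
After op 6 (git add c.txt): modified={none} staged={c.txt}
After op 7 (modify f.txt): modified={f.txt} staged={c.txt}
After op 8 (modify d.txt): modified={d.txt, f.txt} staged={c.txt}
After op 9 (git commit): modified={d.txt, f.txt} staged={none}
After op 10 (git reset a.txt): modified={d.txt, f.txt} staged={none}
After op 11 (modify b.txt): modified={b.txt, d.txt, f.txt} staged={none}
After op 12 (git add d.txt): modified={b.txt, f.txt} staged={d.txt}
After op 13 (git commit): modified={b.txt, f.txt} staged={none}
After op 14 (modify d.txt): modified={b.txt, d.txt, f.txt} staged={none}
After op 15 (modify c.txt): modified={b.txt, c.txt, d.txt, f.txt} staged={none}
After op 16 (modify d.txt): modified={b.txt, c.txt, d.txt, f.txt} staged={none}
After op 17 (modify g.txt): modified={b.txt, c.txt, d.txt, f.txt, g.txt} staged={none}
After op 18 (git add g.txt): modified={b.txt, c.txt, d.txt, f.txt} staged={g.txt}
After op 19 (git reset g.txt): modified={b.txt, c.txt, d.txt, f.txt, g.txt} staged={none}

Answer: b.txt, c.txt, d.txt, f.txt, g.txt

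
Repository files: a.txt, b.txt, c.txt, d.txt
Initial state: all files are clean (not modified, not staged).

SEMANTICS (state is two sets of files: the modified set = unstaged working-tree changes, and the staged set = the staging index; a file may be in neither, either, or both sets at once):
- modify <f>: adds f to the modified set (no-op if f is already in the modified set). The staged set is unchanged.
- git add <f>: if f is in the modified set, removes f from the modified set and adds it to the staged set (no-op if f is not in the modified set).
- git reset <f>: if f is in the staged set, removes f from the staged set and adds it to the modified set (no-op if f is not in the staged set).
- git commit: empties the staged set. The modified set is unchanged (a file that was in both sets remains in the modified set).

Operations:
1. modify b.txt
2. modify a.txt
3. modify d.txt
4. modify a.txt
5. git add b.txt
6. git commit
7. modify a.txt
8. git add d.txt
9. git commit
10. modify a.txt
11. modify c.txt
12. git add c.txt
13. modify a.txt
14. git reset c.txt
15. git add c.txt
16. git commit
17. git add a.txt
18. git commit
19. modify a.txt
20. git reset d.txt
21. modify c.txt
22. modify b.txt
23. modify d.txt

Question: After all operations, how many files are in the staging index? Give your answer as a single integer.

Answer: 0

Derivation:
After op 1 (modify b.txt): modified={b.txt} staged={none}
After op 2 (modify a.txt): modified={a.txt, b.txt} staged={none}
After op 3 (modify d.txt): modified={a.txt, b.txt, d.txt} staged={none}
After op 4 (modify a.txt): modified={a.txt, b.txt, d.txt} staged={none}
After op 5 (git add b.txt): modified={a.txt, d.txt} staged={b.txt}
After op 6 (git commit): modified={a.txt, d.txt} staged={none}
After op 7 (modify a.txt): modified={a.txt, d.txt} staged={none}
After op 8 (git add d.txt): modified={a.txt} staged={d.txt}
After op 9 (git commit): modified={a.txt} staged={none}
After op 10 (modify a.txt): modified={a.txt} staged={none}
After op 11 (modify c.txt): modified={a.txt, c.txt} staged={none}
After op 12 (git add c.txt): modified={a.txt} staged={c.txt}
After op 13 (modify a.txt): modified={a.txt} staged={c.txt}
After op 14 (git reset c.txt): modified={a.txt, c.txt} staged={none}
After op 15 (git add c.txt): modified={a.txt} staged={c.txt}
After op 16 (git commit): modified={a.txt} staged={none}
After op 17 (git add a.txt): modified={none} staged={a.txt}
After op 18 (git commit): modified={none} staged={none}
After op 19 (modify a.txt): modified={a.txt} staged={none}
After op 20 (git reset d.txt): modified={a.txt} staged={none}
After op 21 (modify c.txt): modified={a.txt, c.txt} staged={none}
After op 22 (modify b.txt): modified={a.txt, b.txt, c.txt} staged={none}
After op 23 (modify d.txt): modified={a.txt, b.txt, c.txt, d.txt} staged={none}
Final staged set: {none} -> count=0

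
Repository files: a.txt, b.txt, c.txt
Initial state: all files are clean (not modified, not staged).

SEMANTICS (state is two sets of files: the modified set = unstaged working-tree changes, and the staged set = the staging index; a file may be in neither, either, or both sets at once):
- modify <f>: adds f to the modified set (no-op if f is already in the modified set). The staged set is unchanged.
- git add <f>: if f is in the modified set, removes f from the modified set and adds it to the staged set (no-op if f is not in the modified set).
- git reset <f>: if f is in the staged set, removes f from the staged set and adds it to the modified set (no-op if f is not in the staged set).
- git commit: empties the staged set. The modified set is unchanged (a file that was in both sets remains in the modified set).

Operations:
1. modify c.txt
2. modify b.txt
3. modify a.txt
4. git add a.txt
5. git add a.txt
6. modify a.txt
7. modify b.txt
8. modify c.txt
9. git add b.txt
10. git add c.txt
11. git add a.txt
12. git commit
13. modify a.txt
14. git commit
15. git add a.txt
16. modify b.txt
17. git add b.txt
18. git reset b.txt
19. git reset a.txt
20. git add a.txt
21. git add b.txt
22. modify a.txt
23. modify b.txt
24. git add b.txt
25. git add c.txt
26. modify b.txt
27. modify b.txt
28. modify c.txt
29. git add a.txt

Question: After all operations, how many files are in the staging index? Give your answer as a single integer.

Answer: 2

Derivation:
After op 1 (modify c.txt): modified={c.txt} staged={none}
After op 2 (modify b.txt): modified={b.txt, c.txt} staged={none}
After op 3 (modify a.txt): modified={a.txt, b.txt, c.txt} staged={none}
After op 4 (git add a.txt): modified={b.txt, c.txt} staged={a.txt}
After op 5 (git add a.txt): modified={b.txt, c.txt} staged={a.txt}
After op 6 (modify a.txt): modified={a.txt, b.txt, c.txt} staged={a.txt}
After op 7 (modify b.txt): modified={a.txt, b.txt, c.txt} staged={a.txt}
After op 8 (modify c.txt): modified={a.txt, b.txt, c.txt} staged={a.txt}
After op 9 (git add b.txt): modified={a.txt, c.txt} staged={a.txt, b.txt}
After op 10 (git add c.txt): modified={a.txt} staged={a.txt, b.txt, c.txt}
After op 11 (git add a.txt): modified={none} staged={a.txt, b.txt, c.txt}
After op 12 (git commit): modified={none} staged={none}
After op 13 (modify a.txt): modified={a.txt} staged={none}
After op 14 (git commit): modified={a.txt} staged={none}
After op 15 (git add a.txt): modified={none} staged={a.txt}
After op 16 (modify b.txt): modified={b.txt} staged={a.txt}
After op 17 (git add b.txt): modified={none} staged={a.txt, b.txt}
After op 18 (git reset b.txt): modified={b.txt} staged={a.txt}
After op 19 (git reset a.txt): modified={a.txt, b.txt} staged={none}
After op 20 (git add a.txt): modified={b.txt} staged={a.txt}
After op 21 (git add b.txt): modified={none} staged={a.txt, b.txt}
After op 22 (modify a.txt): modified={a.txt} staged={a.txt, b.txt}
After op 23 (modify b.txt): modified={a.txt, b.txt} staged={a.txt, b.txt}
After op 24 (git add b.txt): modified={a.txt} staged={a.txt, b.txt}
After op 25 (git add c.txt): modified={a.txt} staged={a.txt, b.txt}
After op 26 (modify b.txt): modified={a.txt, b.txt} staged={a.txt, b.txt}
After op 27 (modify b.txt): modified={a.txt, b.txt} staged={a.txt, b.txt}
After op 28 (modify c.txt): modified={a.txt, b.txt, c.txt} staged={a.txt, b.txt}
After op 29 (git add a.txt): modified={b.txt, c.txt} staged={a.txt, b.txt}
Final staged set: {a.txt, b.txt} -> count=2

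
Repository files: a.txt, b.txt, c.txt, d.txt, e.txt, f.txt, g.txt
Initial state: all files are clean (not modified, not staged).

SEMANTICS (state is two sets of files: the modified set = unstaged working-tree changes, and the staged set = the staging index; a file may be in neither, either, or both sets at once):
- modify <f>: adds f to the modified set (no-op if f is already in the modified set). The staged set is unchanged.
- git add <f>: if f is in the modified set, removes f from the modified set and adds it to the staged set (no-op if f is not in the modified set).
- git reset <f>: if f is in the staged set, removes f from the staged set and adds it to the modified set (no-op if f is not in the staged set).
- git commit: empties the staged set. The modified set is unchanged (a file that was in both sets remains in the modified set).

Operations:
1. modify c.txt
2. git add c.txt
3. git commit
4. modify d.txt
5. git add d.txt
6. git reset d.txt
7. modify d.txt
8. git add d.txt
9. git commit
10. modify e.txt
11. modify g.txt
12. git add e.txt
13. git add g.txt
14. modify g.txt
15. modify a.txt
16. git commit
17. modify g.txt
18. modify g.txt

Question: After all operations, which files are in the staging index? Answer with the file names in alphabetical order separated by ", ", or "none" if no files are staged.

After op 1 (modify c.txt): modified={c.txt} staged={none}
After op 2 (git add c.txt): modified={none} staged={c.txt}
After op 3 (git commit): modified={none} staged={none}
After op 4 (modify d.txt): modified={d.txt} staged={none}
After op 5 (git add d.txt): modified={none} staged={d.txt}
After op 6 (git reset d.txt): modified={d.txt} staged={none}
After op 7 (modify d.txt): modified={d.txt} staged={none}
After op 8 (git add d.txt): modified={none} staged={d.txt}
After op 9 (git commit): modified={none} staged={none}
After op 10 (modify e.txt): modified={e.txt} staged={none}
After op 11 (modify g.txt): modified={e.txt, g.txt} staged={none}
After op 12 (git add e.txt): modified={g.txt} staged={e.txt}
After op 13 (git add g.txt): modified={none} staged={e.txt, g.txt}
After op 14 (modify g.txt): modified={g.txt} staged={e.txt, g.txt}
After op 15 (modify a.txt): modified={a.txt, g.txt} staged={e.txt, g.txt}
After op 16 (git commit): modified={a.txt, g.txt} staged={none}
After op 17 (modify g.txt): modified={a.txt, g.txt} staged={none}
After op 18 (modify g.txt): modified={a.txt, g.txt} staged={none}

Answer: none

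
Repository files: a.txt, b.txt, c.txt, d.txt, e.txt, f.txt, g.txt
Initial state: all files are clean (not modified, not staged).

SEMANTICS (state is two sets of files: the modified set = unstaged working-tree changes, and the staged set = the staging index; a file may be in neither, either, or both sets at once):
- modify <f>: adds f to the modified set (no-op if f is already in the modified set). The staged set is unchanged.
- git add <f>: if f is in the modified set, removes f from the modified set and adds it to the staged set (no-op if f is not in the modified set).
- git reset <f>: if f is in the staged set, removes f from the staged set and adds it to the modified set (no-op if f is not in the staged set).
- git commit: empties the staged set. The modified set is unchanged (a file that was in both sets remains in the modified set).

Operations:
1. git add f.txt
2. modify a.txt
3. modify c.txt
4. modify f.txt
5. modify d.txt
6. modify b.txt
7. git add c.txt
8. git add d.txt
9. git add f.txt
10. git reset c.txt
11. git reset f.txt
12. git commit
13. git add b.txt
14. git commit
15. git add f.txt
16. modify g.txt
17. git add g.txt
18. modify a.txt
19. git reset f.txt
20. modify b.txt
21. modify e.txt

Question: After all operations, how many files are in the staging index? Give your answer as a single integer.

Answer: 1

Derivation:
After op 1 (git add f.txt): modified={none} staged={none}
After op 2 (modify a.txt): modified={a.txt} staged={none}
After op 3 (modify c.txt): modified={a.txt, c.txt} staged={none}
After op 4 (modify f.txt): modified={a.txt, c.txt, f.txt} staged={none}
After op 5 (modify d.txt): modified={a.txt, c.txt, d.txt, f.txt} staged={none}
After op 6 (modify b.txt): modified={a.txt, b.txt, c.txt, d.txt, f.txt} staged={none}
After op 7 (git add c.txt): modified={a.txt, b.txt, d.txt, f.txt} staged={c.txt}
After op 8 (git add d.txt): modified={a.txt, b.txt, f.txt} staged={c.txt, d.txt}
After op 9 (git add f.txt): modified={a.txt, b.txt} staged={c.txt, d.txt, f.txt}
After op 10 (git reset c.txt): modified={a.txt, b.txt, c.txt} staged={d.txt, f.txt}
After op 11 (git reset f.txt): modified={a.txt, b.txt, c.txt, f.txt} staged={d.txt}
After op 12 (git commit): modified={a.txt, b.txt, c.txt, f.txt} staged={none}
After op 13 (git add b.txt): modified={a.txt, c.txt, f.txt} staged={b.txt}
After op 14 (git commit): modified={a.txt, c.txt, f.txt} staged={none}
After op 15 (git add f.txt): modified={a.txt, c.txt} staged={f.txt}
After op 16 (modify g.txt): modified={a.txt, c.txt, g.txt} staged={f.txt}
After op 17 (git add g.txt): modified={a.txt, c.txt} staged={f.txt, g.txt}
After op 18 (modify a.txt): modified={a.txt, c.txt} staged={f.txt, g.txt}
After op 19 (git reset f.txt): modified={a.txt, c.txt, f.txt} staged={g.txt}
After op 20 (modify b.txt): modified={a.txt, b.txt, c.txt, f.txt} staged={g.txt}
After op 21 (modify e.txt): modified={a.txt, b.txt, c.txt, e.txt, f.txt} staged={g.txt}
Final staged set: {g.txt} -> count=1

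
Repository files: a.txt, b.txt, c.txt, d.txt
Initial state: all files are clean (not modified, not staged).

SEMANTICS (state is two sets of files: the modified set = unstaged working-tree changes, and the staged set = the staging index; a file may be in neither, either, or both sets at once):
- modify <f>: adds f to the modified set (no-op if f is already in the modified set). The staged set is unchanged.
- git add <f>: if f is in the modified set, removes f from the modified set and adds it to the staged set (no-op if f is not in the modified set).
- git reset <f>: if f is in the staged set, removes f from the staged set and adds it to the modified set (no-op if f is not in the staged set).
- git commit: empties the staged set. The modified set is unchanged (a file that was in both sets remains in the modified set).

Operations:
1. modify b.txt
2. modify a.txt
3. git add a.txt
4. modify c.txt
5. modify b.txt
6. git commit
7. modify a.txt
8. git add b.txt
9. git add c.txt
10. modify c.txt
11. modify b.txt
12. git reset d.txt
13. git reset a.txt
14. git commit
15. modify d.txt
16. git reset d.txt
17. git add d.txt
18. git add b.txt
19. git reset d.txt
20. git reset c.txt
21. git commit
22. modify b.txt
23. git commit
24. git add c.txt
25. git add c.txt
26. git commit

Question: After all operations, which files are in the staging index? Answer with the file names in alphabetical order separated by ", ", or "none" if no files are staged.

Answer: none

Derivation:
After op 1 (modify b.txt): modified={b.txt} staged={none}
After op 2 (modify a.txt): modified={a.txt, b.txt} staged={none}
After op 3 (git add a.txt): modified={b.txt} staged={a.txt}
After op 4 (modify c.txt): modified={b.txt, c.txt} staged={a.txt}
After op 5 (modify b.txt): modified={b.txt, c.txt} staged={a.txt}
After op 6 (git commit): modified={b.txt, c.txt} staged={none}
After op 7 (modify a.txt): modified={a.txt, b.txt, c.txt} staged={none}
After op 8 (git add b.txt): modified={a.txt, c.txt} staged={b.txt}
After op 9 (git add c.txt): modified={a.txt} staged={b.txt, c.txt}
After op 10 (modify c.txt): modified={a.txt, c.txt} staged={b.txt, c.txt}
After op 11 (modify b.txt): modified={a.txt, b.txt, c.txt} staged={b.txt, c.txt}
After op 12 (git reset d.txt): modified={a.txt, b.txt, c.txt} staged={b.txt, c.txt}
After op 13 (git reset a.txt): modified={a.txt, b.txt, c.txt} staged={b.txt, c.txt}
After op 14 (git commit): modified={a.txt, b.txt, c.txt} staged={none}
After op 15 (modify d.txt): modified={a.txt, b.txt, c.txt, d.txt} staged={none}
After op 16 (git reset d.txt): modified={a.txt, b.txt, c.txt, d.txt} staged={none}
After op 17 (git add d.txt): modified={a.txt, b.txt, c.txt} staged={d.txt}
After op 18 (git add b.txt): modified={a.txt, c.txt} staged={b.txt, d.txt}
After op 19 (git reset d.txt): modified={a.txt, c.txt, d.txt} staged={b.txt}
After op 20 (git reset c.txt): modified={a.txt, c.txt, d.txt} staged={b.txt}
After op 21 (git commit): modified={a.txt, c.txt, d.txt} staged={none}
After op 22 (modify b.txt): modified={a.txt, b.txt, c.txt, d.txt} staged={none}
After op 23 (git commit): modified={a.txt, b.txt, c.txt, d.txt} staged={none}
After op 24 (git add c.txt): modified={a.txt, b.txt, d.txt} staged={c.txt}
After op 25 (git add c.txt): modified={a.txt, b.txt, d.txt} staged={c.txt}
After op 26 (git commit): modified={a.txt, b.txt, d.txt} staged={none}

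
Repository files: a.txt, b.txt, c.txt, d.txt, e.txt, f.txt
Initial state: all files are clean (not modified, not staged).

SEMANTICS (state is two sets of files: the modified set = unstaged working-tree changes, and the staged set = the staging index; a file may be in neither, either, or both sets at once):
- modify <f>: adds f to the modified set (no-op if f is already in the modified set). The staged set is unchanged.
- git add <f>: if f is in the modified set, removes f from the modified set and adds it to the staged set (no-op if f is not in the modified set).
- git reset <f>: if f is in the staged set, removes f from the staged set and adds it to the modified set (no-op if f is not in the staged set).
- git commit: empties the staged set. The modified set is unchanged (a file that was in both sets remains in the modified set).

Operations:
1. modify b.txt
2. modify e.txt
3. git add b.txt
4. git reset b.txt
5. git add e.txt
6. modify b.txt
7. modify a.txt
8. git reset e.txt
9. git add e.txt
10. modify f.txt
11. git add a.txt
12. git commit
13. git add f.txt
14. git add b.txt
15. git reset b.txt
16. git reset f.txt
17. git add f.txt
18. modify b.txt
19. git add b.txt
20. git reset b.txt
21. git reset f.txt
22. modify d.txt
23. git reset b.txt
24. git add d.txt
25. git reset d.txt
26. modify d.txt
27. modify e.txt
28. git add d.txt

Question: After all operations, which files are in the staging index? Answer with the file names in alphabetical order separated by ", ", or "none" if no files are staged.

After op 1 (modify b.txt): modified={b.txt} staged={none}
After op 2 (modify e.txt): modified={b.txt, e.txt} staged={none}
After op 3 (git add b.txt): modified={e.txt} staged={b.txt}
After op 4 (git reset b.txt): modified={b.txt, e.txt} staged={none}
After op 5 (git add e.txt): modified={b.txt} staged={e.txt}
After op 6 (modify b.txt): modified={b.txt} staged={e.txt}
After op 7 (modify a.txt): modified={a.txt, b.txt} staged={e.txt}
After op 8 (git reset e.txt): modified={a.txt, b.txt, e.txt} staged={none}
After op 9 (git add e.txt): modified={a.txt, b.txt} staged={e.txt}
After op 10 (modify f.txt): modified={a.txt, b.txt, f.txt} staged={e.txt}
After op 11 (git add a.txt): modified={b.txt, f.txt} staged={a.txt, e.txt}
After op 12 (git commit): modified={b.txt, f.txt} staged={none}
After op 13 (git add f.txt): modified={b.txt} staged={f.txt}
After op 14 (git add b.txt): modified={none} staged={b.txt, f.txt}
After op 15 (git reset b.txt): modified={b.txt} staged={f.txt}
After op 16 (git reset f.txt): modified={b.txt, f.txt} staged={none}
After op 17 (git add f.txt): modified={b.txt} staged={f.txt}
After op 18 (modify b.txt): modified={b.txt} staged={f.txt}
After op 19 (git add b.txt): modified={none} staged={b.txt, f.txt}
After op 20 (git reset b.txt): modified={b.txt} staged={f.txt}
After op 21 (git reset f.txt): modified={b.txt, f.txt} staged={none}
After op 22 (modify d.txt): modified={b.txt, d.txt, f.txt} staged={none}
After op 23 (git reset b.txt): modified={b.txt, d.txt, f.txt} staged={none}
After op 24 (git add d.txt): modified={b.txt, f.txt} staged={d.txt}
After op 25 (git reset d.txt): modified={b.txt, d.txt, f.txt} staged={none}
After op 26 (modify d.txt): modified={b.txt, d.txt, f.txt} staged={none}
After op 27 (modify e.txt): modified={b.txt, d.txt, e.txt, f.txt} staged={none}
After op 28 (git add d.txt): modified={b.txt, e.txt, f.txt} staged={d.txt}

Answer: d.txt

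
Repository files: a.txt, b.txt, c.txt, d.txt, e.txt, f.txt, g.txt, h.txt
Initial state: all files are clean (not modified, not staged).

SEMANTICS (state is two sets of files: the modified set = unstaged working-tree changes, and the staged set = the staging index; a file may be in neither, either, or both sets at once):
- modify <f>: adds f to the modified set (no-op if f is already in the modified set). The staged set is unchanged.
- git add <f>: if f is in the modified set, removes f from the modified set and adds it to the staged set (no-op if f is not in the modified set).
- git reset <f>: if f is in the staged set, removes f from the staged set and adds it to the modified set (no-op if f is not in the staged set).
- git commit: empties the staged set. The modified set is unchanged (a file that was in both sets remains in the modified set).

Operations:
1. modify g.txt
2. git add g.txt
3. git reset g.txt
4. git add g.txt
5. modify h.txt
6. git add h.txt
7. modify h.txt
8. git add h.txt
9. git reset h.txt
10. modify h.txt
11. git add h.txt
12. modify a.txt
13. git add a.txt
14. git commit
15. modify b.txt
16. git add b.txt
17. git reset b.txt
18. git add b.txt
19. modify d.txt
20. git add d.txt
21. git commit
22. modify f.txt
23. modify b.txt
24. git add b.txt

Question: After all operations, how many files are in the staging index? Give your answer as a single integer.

After op 1 (modify g.txt): modified={g.txt} staged={none}
After op 2 (git add g.txt): modified={none} staged={g.txt}
After op 3 (git reset g.txt): modified={g.txt} staged={none}
After op 4 (git add g.txt): modified={none} staged={g.txt}
After op 5 (modify h.txt): modified={h.txt} staged={g.txt}
After op 6 (git add h.txt): modified={none} staged={g.txt, h.txt}
After op 7 (modify h.txt): modified={h.txt} staged={g.txt, h.txt}
After op 8 (git add h.txt): modified={none} staged={g.txt, h.txt}
After op 9 (git reset h.txt): modified={h.txt} staged={g.txt}
After op 10 (modify h.txt): modified={h.txt} staged={g.txt}
After op 11 (git add h.txt): modified={none} staged={g.txt, h.txt}
After op 12 (modify a.txt): modified={a.txt} staged={g.txt, h.txt}
After op 13 (git add a.txt): modified={none} staged={a.txt, g.txt, h.txt}
After op 14 (git commit): modified={none} staged={none}
After op 15 (modify b.txt): modified={b.txt} staged={none}
After op 16 (git add b.txt): modified={none} staged={b.txt}
After op 17 (git reset b.txt): modified={b.txt} staged={none}
After op 18 (git add b.txt): modified={none} staged={b.txt}
After op 19 (modify d.txt): modified={d.txt} staged={b.txt}
After op 20 (git add d.txt): modified={none} staged={b.txt, d.txt}
After op 21 (git commit): modified={none} staged={none}
After op 22 (modify f.txt): modified={f.txt} staged={none}
After op 23 (modify b.txt): modified={b.txt, f.txt} staged={none}
After op 24 (git add b.txt): modified={f.txt} staged={b.txt}
Final staged set: {b.txt} -> count=1

Answer: 1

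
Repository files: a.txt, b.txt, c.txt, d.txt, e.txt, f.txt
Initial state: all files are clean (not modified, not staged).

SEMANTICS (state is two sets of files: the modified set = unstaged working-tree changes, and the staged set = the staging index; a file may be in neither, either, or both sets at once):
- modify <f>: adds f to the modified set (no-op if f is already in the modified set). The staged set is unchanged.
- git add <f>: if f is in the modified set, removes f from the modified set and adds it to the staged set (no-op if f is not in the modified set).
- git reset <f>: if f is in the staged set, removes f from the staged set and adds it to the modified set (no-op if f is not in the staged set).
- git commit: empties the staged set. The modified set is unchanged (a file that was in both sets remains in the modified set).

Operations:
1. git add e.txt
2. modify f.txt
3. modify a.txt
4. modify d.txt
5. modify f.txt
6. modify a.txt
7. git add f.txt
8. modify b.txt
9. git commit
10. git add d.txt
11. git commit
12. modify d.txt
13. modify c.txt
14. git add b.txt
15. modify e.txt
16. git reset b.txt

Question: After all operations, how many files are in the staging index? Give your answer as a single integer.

After op 1 (git add e.txt): modified={none} staged={none}
After op 2 (modify f.txt): modified={f.txt} staged={none}
After op 3 (modify a.txt): modified={a.txt, f.txt} staged={none}
After op 4 (modify d.txt): modified={a.txt, d.txt, f.txt} staged={none}
After op 5 (modify f.txt): modified={a.txt, d.txt, f.txt} staged={none}
After op 6 (modify a.txt): modified={a.txt, d.txt, f.txt} staged={none}
After op 7 (git add f.txt): modified={a.txt, d.txt} staged={f.txt}
After op 8 (modify b.txt): modified={a.txt, b.txt, d.txt} staged={f.txt}
After op 9 (git commit): modified={a.txt, b.txt, d.txt} staged={none}
After op 10 (git add d.txt): modified={a.txt, b.txt} staged={d.txt}
After op 11 (git commit): modified={a.txt, b.txt} staged={none}
After op 12 (modify d.txt): modified={a.txt, b.txt, d.txt} staged={none}
After op 13 (modify c.txt): modified={a.txt, b.txt, c.txt, d.txt} staged={none}
After op 14 (git add b.txt): modified={a.txt, c.txt, d.txt} staged={b.txt}
After op 15 (modify e.txt): modified={a.txt, c.txt, d.txt, e.txt} staged={b.txt}
After op 16 (git reset b.txt): modified={a.txt, b.txt, c.txt, d.txt, e.txt} staged={none}
Final staged set: {none} -> count=0

Answer: 0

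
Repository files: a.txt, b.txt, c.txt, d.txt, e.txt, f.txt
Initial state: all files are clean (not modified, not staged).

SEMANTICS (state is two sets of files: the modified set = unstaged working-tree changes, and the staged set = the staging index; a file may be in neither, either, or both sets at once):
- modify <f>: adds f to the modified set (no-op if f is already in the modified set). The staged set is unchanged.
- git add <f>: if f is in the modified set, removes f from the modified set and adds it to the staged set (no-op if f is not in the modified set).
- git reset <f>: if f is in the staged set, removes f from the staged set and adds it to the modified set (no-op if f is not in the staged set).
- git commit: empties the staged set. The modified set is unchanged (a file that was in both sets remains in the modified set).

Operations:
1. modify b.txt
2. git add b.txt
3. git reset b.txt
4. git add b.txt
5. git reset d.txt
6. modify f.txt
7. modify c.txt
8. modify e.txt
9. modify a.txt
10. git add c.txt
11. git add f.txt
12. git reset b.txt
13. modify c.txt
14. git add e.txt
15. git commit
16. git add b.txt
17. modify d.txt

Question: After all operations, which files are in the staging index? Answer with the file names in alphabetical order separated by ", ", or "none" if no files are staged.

After op 1 (modify b.txt): modified={b.txt} staged={none}
After op 2 (git add b.txt): modified={none} staged={b.txt}
After op 3 (git reset b.txt): modified={b.txt} staged={none}
After op 4 (git add b.txt): modified={none} staged={b.txt}
After op 5 (git reset d.txt): modified={none} staged={b.txt}
After op 6 (modify f.txt): modified={f.txt} staged={b.txt}
After op 7 (modify c.txt): modified={c.txt, f.txt} staged={b.txt}
After op 8 (modify e.txt): modified={c.txt, e.txt, f.txt} staged={b.txt}
After op 9 (modify a.txt): modified={a.txt, c.txt, e.txt, f.txt} staged={b.txt}
After op 10 (git add c.txt): modified={a.txt, e.txt, f.txt} staged={b.txt, c.txt}
After op 11 (git add f.txt): modified={a.txt, e.txt} staged={b.txt, c.txt, f.txt}
After op 12 (git reset b.txt): modified={a.txt, b.txt, e.txt} staged={c.txt, f.txt}
After op 13 (modify c.txt): modified={a.txt, b.txt, c.txt, e.txt} staged={c.txt, f.txt}
After op 14 (git add e.txt): modified={a.txt, b.txt, c.txt} staged={c.txt, e.txt, f.txt}
After op 15 (git commit): modified={a.txt, b.txt, c.txt} staged={none}
After op 16 (git add b.txt): modified={a.txt, c.txt} staged={b.txt}
After op 17 (modify d.txt): modified={a.txt, c.txt, d.txt} staged={b.txt}

Answer: b.txt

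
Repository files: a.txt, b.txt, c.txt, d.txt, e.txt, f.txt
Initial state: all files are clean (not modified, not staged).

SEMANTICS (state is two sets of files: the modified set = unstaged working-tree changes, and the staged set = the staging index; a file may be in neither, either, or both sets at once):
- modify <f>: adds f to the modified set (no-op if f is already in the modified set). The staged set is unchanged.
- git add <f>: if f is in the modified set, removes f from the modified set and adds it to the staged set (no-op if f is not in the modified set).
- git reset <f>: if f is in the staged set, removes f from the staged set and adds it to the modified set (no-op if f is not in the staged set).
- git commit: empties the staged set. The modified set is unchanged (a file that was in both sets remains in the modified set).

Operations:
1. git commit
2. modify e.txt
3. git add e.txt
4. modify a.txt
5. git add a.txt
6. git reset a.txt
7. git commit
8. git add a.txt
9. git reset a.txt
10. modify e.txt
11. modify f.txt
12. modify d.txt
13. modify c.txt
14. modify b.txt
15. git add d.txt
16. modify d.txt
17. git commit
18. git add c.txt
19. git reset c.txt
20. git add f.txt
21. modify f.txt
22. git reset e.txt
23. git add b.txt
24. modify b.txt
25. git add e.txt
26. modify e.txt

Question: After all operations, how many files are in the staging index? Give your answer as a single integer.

After op 1 (git commit): modified={none} staged={none}
After op 2 (modify e.txt): modified={e.txt} staged={none}
After op 3 (git add e.txt): modified={none} staged={e.txt}
After op 4 (modify a.txt): modified={a.txt} staged={e.txt}
After op 5 (git add a.txt): modified={none} staged={a.txt, e.txt}
After op 6 (git reset a.txt): modified={a.txt} staged={e.txt}
After op 7 (git commit): modified={a.txt} staged={none}
After op 8 (git add a.txt): modified={none} staged={a.txt}
After op 9 (git reset a.txt): modified={a.txt} staged={none}
After op 10 (modify e.txt): modified={a.txt, e.txt} staged={none}
After op 11 (modify f.txt): modified={a.txt, e.txt, f.txt} staged={none}
After op 12 (modify d.txt): modified={a.txt, d.txt, e.txt, f.txt} staged={none}
After op 13 (modify c.txt): modified={a.txt, c.txt, d.txt, e.txt, f.txt} staged={none}
After op 14 (modify b.txt): modified={a.txt, b.txt, c.txt, d.txt, e.txt, f.txt} staged={none}
After op 15 (git add d.txt): modified={a.txt, b.txt, c.txt, e.txt, f.txt} staged={d.txt}
After op 16 (modify d.txt): modified={a.txt, b.txt, c.txt, d.txt, e.txt, f.txt} staged={d.txt}
After op 17 (git commit): modified={a.txt, b.txt, c.txt, d.txt, e.txt, f.txt} staged={none}
After op 18 (git add c.txt): modified={a.txt, b.txt, d.txt, e.txt, f.txt} staged={c.txt}
After op 19 (git reset c.txt): modified={a.txt, b.txt, c.txt, d.txt, e.txt, f.txt} staged={none}
After op 20 (git add f.txt): modified={a.txt, b.txt, c.txt, d.txt, e.txt} staged={f.txt}
After op 21 (modify f.txt): modified={a.txt, b.txt, c.txt, d.txt, e.txt, f.txt} staged={f.txt}
After op 22 (git reset e.txt): modified={a.txt, b.txt, c.txt, d.txt, e.txt, f.txt} staged={f.txt}
After op 23 (git add b.txt): modified={a.txt, c.txt, d.txt, e.txt, f.txt} staged={b.txt, f.txt}
After op 24 (modify b.txt): modified={a.txt, b.txt, c.txt, d.txt, e.txt, f.txt} staged={b.txt, f.txt}
After op 25 (git add e.txt): modified={a.txt, b.txt, c.txt, d.txt, f.txt} staged={b.txt, e.txt, f.txt}
After op 26 (modify e.txt): modified={a.txt, b.txt, c.txt, d.txt, e.txt, f.txt} staged={b.txt, e.txt, f.txt}
Final staged set: {b.txt, e.txt, f.txt} -> count=3

Answer: 3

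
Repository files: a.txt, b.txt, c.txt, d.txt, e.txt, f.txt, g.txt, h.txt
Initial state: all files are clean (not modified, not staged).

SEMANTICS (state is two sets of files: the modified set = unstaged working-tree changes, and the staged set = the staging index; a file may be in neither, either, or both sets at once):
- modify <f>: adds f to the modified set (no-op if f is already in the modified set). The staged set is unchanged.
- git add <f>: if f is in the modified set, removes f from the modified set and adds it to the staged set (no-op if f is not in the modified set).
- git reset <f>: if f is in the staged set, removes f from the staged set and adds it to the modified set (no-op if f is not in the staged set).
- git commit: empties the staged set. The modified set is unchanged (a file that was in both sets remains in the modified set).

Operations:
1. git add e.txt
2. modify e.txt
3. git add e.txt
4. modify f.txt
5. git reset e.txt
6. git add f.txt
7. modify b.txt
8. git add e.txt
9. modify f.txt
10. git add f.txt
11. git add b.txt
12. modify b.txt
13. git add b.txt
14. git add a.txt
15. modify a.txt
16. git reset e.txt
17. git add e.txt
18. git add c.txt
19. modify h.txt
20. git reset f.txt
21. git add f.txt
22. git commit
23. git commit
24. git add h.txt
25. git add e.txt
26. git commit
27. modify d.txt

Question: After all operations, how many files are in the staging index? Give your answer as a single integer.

After op 1 (git add e.txt): modified={none} staged={none}
After op 2 (modify e.txt): modified={e.txt} staged={none}
After op 3 (git add e.txt): modified={none} staged={e.txt}
After op 4 (modify f.txt): modified={f.txt} staged={e.txt}
After op 5 (git reset e.txt): modified={e.txt, f.txt} staged={none}
After op 6 (git add f.txt): modified={e.txt} staged={f.txt}
After op 7 (modify b.txt): modified={b.txt, e.txt} staged={f.txt}
After op 8 (git add e.txt): modified={b.txt} staged={e.txt, f.txt}
After op 9 (modify f.txt): modified={b.txt, f.txt} staged={e.txt, f.txt}
After op 10 (git add f.txt): modified={b.txt} staged={e.txt, f.txt}
After op 11 (git add b.txt): modified={none} staged={b.txt, e.txt, f.txt}
After op 12 (modify b.txt): modified={b.txt} staged={b.txt, e.txt, f.txt}
After op 13 (git add b.txt): modified={none} staged={b.txt, e.txt, f.txt}
After op 14 (git add a.txt): modified={none} staged={b.txt, e.txt, f.txt}
After op 15 (modify a.txt): modified={a.txt} staged={b.txt, e.txt, f.txt}
After op 16 (git reset e.txt): modified={a.txt, e.txt} staged={b.txt, f.txt}
After op 17 (git add e.txt): modified={a.txt} staged={b.txt, e.txt, f.txt}
After op 18 (git add c.txt): modified={a.txt} staged={b.txt, e.txt, f.txt}
After op 19 (modify h.txt): modified={a.txt, h.txt} staged={b.txt, e.txt, f.txt}
After op 20 (git reset f.txt): modified={a.txt, f.txt, h.txt} staged={b.txt, e.txt}
After op 21 (git add f.txt): modified={a.txt, h.txt} staged={b.txt, e.txt, f.txt}
After op 22 (git commit): modified={a.txt, h.txt} staged={none}
After op 23 (git commit): modified={a.txt, h.txt} staged={none}
After op 24 (git add h.txt): modified={a.txt} staged={h.txt}
After op 25 (git add e.txt): modified={a.txt} staged={h.txt}
After op 26 (git commit): modified={a.txt} staged={none}
After op 27 (modify d.txt): modified={a.txt, d.txt} staged={none}
Final staged set: {none} -> count=0

Answer: 0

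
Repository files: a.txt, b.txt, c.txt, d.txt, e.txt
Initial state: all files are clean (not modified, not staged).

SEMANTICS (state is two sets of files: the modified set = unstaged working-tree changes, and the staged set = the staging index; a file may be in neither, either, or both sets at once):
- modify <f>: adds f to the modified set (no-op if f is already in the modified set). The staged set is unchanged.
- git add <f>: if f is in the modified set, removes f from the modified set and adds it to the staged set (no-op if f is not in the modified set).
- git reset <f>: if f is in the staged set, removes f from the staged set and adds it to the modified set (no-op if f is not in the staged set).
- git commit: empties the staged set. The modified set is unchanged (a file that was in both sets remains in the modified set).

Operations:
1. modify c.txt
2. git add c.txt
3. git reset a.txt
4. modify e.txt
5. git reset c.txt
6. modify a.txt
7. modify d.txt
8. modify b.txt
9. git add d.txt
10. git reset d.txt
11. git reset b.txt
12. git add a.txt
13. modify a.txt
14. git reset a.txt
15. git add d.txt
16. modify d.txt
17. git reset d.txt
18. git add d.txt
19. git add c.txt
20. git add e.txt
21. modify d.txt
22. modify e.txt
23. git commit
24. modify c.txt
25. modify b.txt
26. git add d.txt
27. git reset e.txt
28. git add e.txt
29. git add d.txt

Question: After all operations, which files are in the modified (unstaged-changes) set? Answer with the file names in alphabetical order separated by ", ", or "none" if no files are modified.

After op 1 (modify c.txt): modified={c.txt} staged={none}
After op 2 (git add c.txt): modified={none} staged={c.txt}
After op 3 (git reset a.txt): modified={none} staged={c.txt}
After op 4 (modify e.txt): modified={e.txt} staged={c.txt}
After op 5 (git reset c.txt): modified={c.txt, e.txt} staged={none}
After op 6 (modify a.txt): modified={a.txt, c.txt, e.txt} staged={none}
After op 7 (modify d.txt): modified={a.txt, c.txt, d.txt, e.txt} staged={none}
After op 8 (modify b.txt): modified={a.txt, b.txt, c.txt, d.txt, e.txt} staged={none}
After op 9 (git add d.txt): modified={a.txt, b.txt, c.txt, e.txt} staged={d.txt}
After op 10 (git reset d.txt): modified={a.txt, b.txt, c.txt, d.txt, e.txt} staged={none}
After op 11 (git reset b.txt): modified={a.txt, b.txt, c.txt, d.txt, e.txt} staged={none}
After op 12 (git add a.txt): modified={b.txt, c.txt, d.txt, e.txt} staged={a.txt}
After op 13 (modify a.txt): modified={a.txt, b.txt, c.txt, d.txt, e.txt} staged={a.txt}
After op 14 (git reset a.txt): modified={a.txt, b.txt, c.txt, d.txt, e.txt} staged={none}
After op 15 (git add d.txt): modified={a.txt, b.txt, c.txt, e.txt} staged={d.txt}
After op 16 (modify d.txt): modified={a.txt, b.txt, c.txt, d.txt, e.txt} staged={d.txt}
After op 17 (git reset d.txt): modified={a.txt, b.txt, c.txt, d.txt, e.txt} staged={none}
After op 18 (git add d.txt): modified={a.txt, b.txt, c.txt, e.txt} staged={d.txt}
After op 19 (git add c.txt): modified={a.txt, b.txt, e.txt} staged={c.txt, d.txt}
After op 20 (git add e.txt): modified={a.txt, b.txt} staged={c.txt, d.txt, e.txt}
After op 21 (modify d.txt): modified={a.txt, b.txt, d.txt} staged={c.txt, d.txt, e.txt}
After op 22 (modify e.txt): modified={a.txt, b.txt, d.txt, e.txt} staged={c.txt, d.txt, e.txt}
After op 23 (git commit): modified={a.txt, b.txt, d.txt, e.txt} staged={none}
After op 24 (modify c.txt): modified={a.txt, b.txt, c.txt, d.txt, e.txt} staged={none}
After op 25 (modify b.txt): modified={a.txt, b.txt, c.txt, d.txt, e.txt} staged={none}
After op 26 (git add d.txt): modified={a.txt, b.txt, c.txt, e.txt} staged={d.txt}
After op 27 (git reset e.txt): modified={a.txt, b.txt, c.txt, e.txt} staged={d.txt}
After op 28 (git add e.txt): modified={a.txt, b.txt, c.txt} staged={d.txt, e.txt}
After op 29 (git add d.txt): modified={a.txt, b.txt, c.txt} staged={d.txt, e.txt}

Answer: a.txt, b.txt, c.txt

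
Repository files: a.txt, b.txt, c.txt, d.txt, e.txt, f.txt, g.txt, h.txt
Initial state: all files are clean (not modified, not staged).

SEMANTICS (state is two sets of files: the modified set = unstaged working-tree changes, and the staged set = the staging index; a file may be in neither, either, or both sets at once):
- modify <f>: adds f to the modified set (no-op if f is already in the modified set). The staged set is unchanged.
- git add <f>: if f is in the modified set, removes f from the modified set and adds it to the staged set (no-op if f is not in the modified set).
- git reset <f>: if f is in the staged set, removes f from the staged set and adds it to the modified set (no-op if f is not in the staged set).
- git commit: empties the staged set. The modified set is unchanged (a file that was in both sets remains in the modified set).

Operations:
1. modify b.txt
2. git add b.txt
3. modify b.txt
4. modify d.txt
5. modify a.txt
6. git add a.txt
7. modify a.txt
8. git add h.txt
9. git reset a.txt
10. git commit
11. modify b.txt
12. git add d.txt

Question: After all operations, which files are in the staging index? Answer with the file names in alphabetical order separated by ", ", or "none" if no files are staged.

After op 1 (modify b.txt): modified={b.txt} staged={none}
After op 2 (git add b.txt): modified={none} staged={b.txt}
After op 3 (modify b.txt): modified={b.txt} staged={b.txt}
After op 4 (modify d.txt): modified={b.txt, d.txt} staged={b.txt}
After op 5 (modify a.txt): modified={a.txt, b.txt, d.txt} staged={b.txt}
After op 6 (git add a.txt): modified={b.txt, d.txt} staged={a.txt, b.txt}
After op 7 (modify a.txt): modified={a.txt, b.txt, d.txt} staged={a.txt, b.txt}
After op 8 (git add h.txt): modified={a.txt, b.txt, d.txt} staged={a.txt, b.txt}
After op 9 (git reset a.txt): modified={a.txt, b.txt, d.txt} staged={b.txt}
After op 10 (git commit): modified={a.txt, b.txt, d.txt} staged={none}
After op 11 (modify b.txt): modified={a.txt, b.txt, d.txt} staged={none}
After op 12 (git add d.txt): modified={a.txt, b.txt} staged={d.txt}

Answer: d.txt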